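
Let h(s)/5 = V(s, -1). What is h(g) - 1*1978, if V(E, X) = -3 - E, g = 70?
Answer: -2343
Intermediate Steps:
h(s) = -15 - 5*s (h(s) = 5*(-3 - s) = -15 - 5*s)
h(g) - 1*1978 = (-15 - 5*70) - 1*1978 = (-15 - 350) - 1978 = -365 - 1978 = -2343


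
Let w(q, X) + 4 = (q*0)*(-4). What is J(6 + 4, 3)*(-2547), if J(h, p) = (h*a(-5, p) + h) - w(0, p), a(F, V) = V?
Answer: -112068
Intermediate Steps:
w(q, X) = -4 (w(q, X) = -4 + (q*0)*(-4) = -4 + 0*(-4) = -4 + 0 = -4)
J(h, p) = 4 + h + h*p (J(h, p) = (h*p + h) - 1*(-4) = (h + h*p) + 4 = 4 + h + h*p)
J(6 + 4, 3)*(-2547) = (4 + (6 + 4) + (6 + 4)*3)*(-2547) = (4 + 10 + 10*3)*(-2547) = (4 + 10 + 30)*(-2547) = 44*(-2547) = -112068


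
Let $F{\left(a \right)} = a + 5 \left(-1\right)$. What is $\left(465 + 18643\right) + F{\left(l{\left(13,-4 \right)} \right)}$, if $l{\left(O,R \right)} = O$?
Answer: $19116$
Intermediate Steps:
$F{\left(a \right)} = -5 + a$ ($F{\left(a \right)} = a - 5 = -5 + a$)
$\left(465 + 18643\right) + F{\left(l{\left(13,-4 \right)} \right)} = \left(465 + 18643\right) + \left(-5 + 13\right) = 19108 + 8 = 19116$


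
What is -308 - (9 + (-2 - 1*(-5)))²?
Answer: -452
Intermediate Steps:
-308 - (9 + (-2 - 1*(-5)))² = -308 - (9 + (-2 + 5))² = -308 - (9 + 3)² = -308 - 1*12² = -308 - 1*144 = -308 - 144 = -452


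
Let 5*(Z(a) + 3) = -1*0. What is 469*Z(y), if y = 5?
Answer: -1407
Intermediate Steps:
Z(a) = -3 (Z(a) = -3 + (-1*0)/5 = -3 + (1/5)*0 = -3 + 0 = -3)
469*Z(y) = 469*(-3) = -1407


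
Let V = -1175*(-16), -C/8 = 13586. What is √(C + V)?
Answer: 212*I*√2 ≈ 299.81*I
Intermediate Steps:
C = -108688 (C = -8*13586 = -108688)
V = 18800
√(C + V) = √(-108688 + 18800) = √(-89888) = 212*I*√2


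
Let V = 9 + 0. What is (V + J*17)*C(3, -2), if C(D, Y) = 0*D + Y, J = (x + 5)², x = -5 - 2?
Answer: -154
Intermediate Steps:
x = -7
J = 4 (J = (-7 + 5)² = (-2)² = 4)
C(D, Y) = Y (C(D, Y) = 0 + Y = Y)
V = 9
(V + J*17)*C(3, -2) = (9 + 4*17)*(-2) = (9 + 68)*(-2) = 77*(-2) = -154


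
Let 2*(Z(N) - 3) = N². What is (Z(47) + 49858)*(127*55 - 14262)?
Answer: -741751887/2 ≈ -3.7088e+8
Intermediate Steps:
Z(N) = 3 + N²/2
(Z(47) + 49858)*(127*55 - 14262) = ((3 + (½)*47²) + 49858)*(127*55 - 14262) = ((3 + (½)*2209) + 49858)*(6985 - 14262) = ((3 + 2209/2) + 49858)*(-7277) = (2215/2 + 49858)*(-7277) = (101931/2)*(-7277) = -741751887/2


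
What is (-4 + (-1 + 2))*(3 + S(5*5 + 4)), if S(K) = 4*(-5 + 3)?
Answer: 15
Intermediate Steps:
S(K) = -8 (S(K) = 4*(-2) = -8)
(-4 + (-1 + 2))*(3 + S(5*5 + 4)) = (-4 + (-1 + 2))*(3 - 8) = (-4 + 1)*(-5) = -3*(-5) = 15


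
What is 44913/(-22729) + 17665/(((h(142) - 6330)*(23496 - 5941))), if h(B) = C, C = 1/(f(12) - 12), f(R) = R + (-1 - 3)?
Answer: -3993178124531/2020654262599 ≈ -1.9762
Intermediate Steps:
f(R) = -4 + R (f(R) = R - 4 = -4 + R)
C = -¼ (C = 1/((-4 + 12) - 12) = 1/(8 - 12) = 1/(-4) = -¼ ≈ -0.25000)
h(B) = -¼
44913/(-22729) + 17665/(((h(142) - 6330)*(23496 - 5941))) = 44913/(-22729) + 17665/(((-¼ - 6330)*(23496 - 5941))) = 44913*(-1/22729) + 17665/((-25321/4*17555)) = -44913/22729 + 17665/(-444510155/4) = -44913/22729 + 17665*(-4/444510155) = -44913/22729 - 14132/88902031 = -3993178124531/2020654262599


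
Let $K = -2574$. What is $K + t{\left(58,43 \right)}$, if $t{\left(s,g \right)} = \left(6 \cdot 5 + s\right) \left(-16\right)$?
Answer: $-3982$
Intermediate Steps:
$t{\left(s,g \right)} = -480 - 16 s$ ($t{\left(s,g \right)} = \left(30 + s\right) \left(-16\right) = -480 - 16 s$)
$K + t{\left(58,43 \right)} = -2574 - 1408 = -3982$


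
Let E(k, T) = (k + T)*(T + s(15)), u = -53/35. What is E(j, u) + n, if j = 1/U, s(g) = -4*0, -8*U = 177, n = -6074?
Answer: -1316483017/216825 ≈ -6071.6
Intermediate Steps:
U = -177/8 (U = -⅛*177 = -177/8 ≈ -22.125)
u = -53/35 (u = -53*1/35 = -53/35 ≈ -1.5143)
s(g) = 0
j = -8/177 (j = 1/(-177/8) = -8/177 ≈ -0.045198)
E(k, T) = T*(T + k) (E(k, T) = (k + T)*(T + 0) = (T + k)*T = T*(T + k))
E(j, u) + n = -53*(-53/35 - 8/177)/35 - 6074 = -53/35*(-9661/6195) - 6074 = 512033/216825 - 6074 = -1316483017/216825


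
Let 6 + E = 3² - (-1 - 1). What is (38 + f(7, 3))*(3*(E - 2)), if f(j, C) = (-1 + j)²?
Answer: 666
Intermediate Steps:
E = 5 (E = -6 + (3² - (-1 - 1)) = -6 + (9 - 1*(-2)) = -6 + (9 + 2) = -6 + 11 = 5)
(38 + f(7, 3))*(3*(E - 2)) = (38 + (-1 + 7)²)*(3*(5 - 2)) = (38 + 6²)*(3*3) = (38 + 36)*9 = 74*9 = 666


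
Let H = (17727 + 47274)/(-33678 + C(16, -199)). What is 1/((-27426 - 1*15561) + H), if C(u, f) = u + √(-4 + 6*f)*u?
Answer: -16241747153182/698215339046424099 + 346672*I*√1198/698215339046424099 ≈ -2.3262e-5 + 1.7185e-11*I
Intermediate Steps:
C(u, f) = u + u*√(-4 + 6*f)
H = 65001/(-33662 + 16*I*√1198) (H = (17727 + 47274)/(-33678 + 16*(1 + √(-4 + 6*(-199)))) = 65001/(-33678 + 16*(1 + √(-4 - 1194))) = 65001/(-33678 + 16*(1 + √(-1198))) = 65001/(-33678 + 16*(1 + I*√1198)) = 65001/(-33678 + (16 + 16*I*√1198)) = 65001/(-33662 + 16*I*√1198) ≈ -1.9305 - 0.031759*I)
1/((-27426 - 1*15561) + H) = 1/((-27426 - 1*15561) + (-1094031831/566718466 - 260004*I*√1198/283359233)) = 1/((-27426 - 15561) + (-1094031831/566718466 - 260004*I*√1198/283359233)) = 1/(-42987 + (-1094031831/566718466 - 260004*I*√1198/283359233)) = 1/(-24362620729773/566718466 - 260004*I*√1198/283359233)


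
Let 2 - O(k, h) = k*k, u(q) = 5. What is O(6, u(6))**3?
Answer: -39304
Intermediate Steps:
O(k, h) = 2 - k**2 (O(k, h) = 2 - k*k = 2 - k**2)
O(6, u(6))**3 = (2 - 1*6**2)**3 = (2 - 1*36)**3 = (2 - 36)**3 = (-34)**3 = -39304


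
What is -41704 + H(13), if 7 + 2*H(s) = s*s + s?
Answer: -83233/2 ≈ -41617.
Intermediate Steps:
H(s) = -7/2 + s/2 + s**2/2 (H(s) = -7/2 + (s*s + s)/2 = -7/2 + (s**2 + s)/2 = -7/2 + (s + s**2)/2 = -7/2 + (s/2 + s**2/2) = -7/2 + s/2 + s**2/2)
-41704 + H(13) = -41704 + (-7/2 + (1/2)*13 + (1/2)*13**2) = -41704 + (-7/2 + 13/2 + (1/2)*169) = -41704 + (-7/2 + 13/2 + 169/2) = -41704 + 175/2 = -83233/2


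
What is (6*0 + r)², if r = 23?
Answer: 529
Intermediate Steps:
(6*0 + r)² = (6*0 + 23)² = (0 + 23)² = 23² = 529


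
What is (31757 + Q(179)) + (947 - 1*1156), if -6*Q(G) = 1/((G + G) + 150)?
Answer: 96158303/3048 ≈ 31548.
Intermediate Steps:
Q(G) = -1/(6*(150 + 2*G)) (Q(G) = -1/(6*((G + G) + 150)) = -1/(6*(2*G + 150)) = -1/(6*(150 + 2*G)))
(31757 + Q(179)) + (947 - 1*1156) = (31757 - 1/(900 + 12*179)) + (947 - 1*1156) = (31757 - 1/(900 + 2148)) + (947 - 1156) = (31757 - 1/3048) - 209 = 96795335/3048 - 209 = 96158303/3048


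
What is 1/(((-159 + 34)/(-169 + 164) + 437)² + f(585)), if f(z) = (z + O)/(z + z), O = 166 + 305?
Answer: 195/41621756 ≈ 4.6850e-6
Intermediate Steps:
O = 471
f(z) = (471 + z)/(2*z) (f(z) = (z + 471)/(z + z) = (471 + z)/((2*z)) = (471 + z)*(1/(2*z)) = (471 + z)/(2*z))
1/(((-159 + 34)/(-169 + 164) + 437)² + f(585)) = 1/(((-159 + 34)/(-169 + 164) + 437)² + (½)*(471 + 585)/585) = 1/((-125/(-5) + 437)² + (½)*(1/585)*1056) = 1/((-125*(-⅕) + 437)² + 176/195) = 1/((25 + 437)² + 176/195) = 1/(462² + 176/195) = 1/(213444 + 176/195) = 1/(41621756/195) = 195/41621756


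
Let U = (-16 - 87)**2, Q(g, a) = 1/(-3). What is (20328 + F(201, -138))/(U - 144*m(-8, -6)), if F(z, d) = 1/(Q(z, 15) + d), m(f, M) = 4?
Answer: 8436117/4163695 ≈ 2.0261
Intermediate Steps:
Q(g, a) = -1/3
U = 10609 (U = (-103)**2 = 10609)
F(z, d) = 1/(-1/3 + d)
(20328 + F(201, -138))/(U - 144*m(-8, -6)) = (20328 + 3/(-1 + 3*(-138)))/(10609 - 144*4) = (20328 + 3/(-1 - 414))/(10609 - 576) = (20328 + 3/(-415))/10033 = (20328 + 3*(-1/415))*(1/10033) = (20328 - 3/415)*(1/10033) = (8436117/415)*(1/10033) = 8436117/4163695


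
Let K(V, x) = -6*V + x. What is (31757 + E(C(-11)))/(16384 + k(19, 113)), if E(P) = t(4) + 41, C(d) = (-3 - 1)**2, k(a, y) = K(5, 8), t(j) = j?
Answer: 15901/8181 ≈ 1.9436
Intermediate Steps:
K(V, x) = x - 6*V
k(a, y) = -22 (k(a, y) = 8 - 6*5 = 8 - 30 = -22)
C(d) = 16 (C(d) = (-4)**2 = 16)
E(P) = 45 (E(P) = 4 + 41 = 45)
(31757 + E(C(-11)))/(16384 + k(19, 113)) = (31757 + 45)/(16384 - 22) = 31802/16362 = 31802*(1/16362) = 15901/8181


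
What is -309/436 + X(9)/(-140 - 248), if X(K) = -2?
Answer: -29755/42292 ≈ -0.70356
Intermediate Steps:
-309/436 + X(9)/(-140 - 248) = -309/436 - 2/(-140 - 248) = -309*1/436 - 2/(-388) = -309/436 - 2*(-1/388) = -309/436 + 1/194 = -29755/42292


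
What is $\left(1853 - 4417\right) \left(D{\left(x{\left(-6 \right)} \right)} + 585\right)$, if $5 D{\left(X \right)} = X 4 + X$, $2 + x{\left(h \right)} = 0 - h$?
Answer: $-1510196$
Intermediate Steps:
$x{\left(h \right)} = -2 - h$ ($x{\left(h \right)} = -2 + \left(0 - h\right) = -2 - h$)
$D{\left(X \right)} = X$ ($D{\left(X \right)} = \frac{X 4 + X}{5} = \frac{4 X + X}{5} = \frac{5 X}{5} = X$)
$\left(1853 - 4417\right) \left(D{\left(x{\left(-6 \right)} \right)} + 585\right) = \left(1853 - 4417\right) \left(\left(-2 - -6\right) + 585\right) = - 2564 \left(\left(-2 + 6\right) + 585\right) = - 2564 \left(4 + 585\right) = \left(-2564\right) 589 = -1510196$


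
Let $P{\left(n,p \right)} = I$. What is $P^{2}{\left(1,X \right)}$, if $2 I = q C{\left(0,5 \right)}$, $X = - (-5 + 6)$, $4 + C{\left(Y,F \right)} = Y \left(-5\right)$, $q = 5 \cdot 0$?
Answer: $0$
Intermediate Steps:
$q = 0$
$C{\left(Y,F \right)} = -4 - 5 Y$ ($C{\left(Y,F \right)} = -4 + Y \left(-5\right) = -4 - 5 Y$)
$X = -1$ ($X = \left(-1\right) 1 = -1$)
$I = 0$ ($I = \frac{0 \left(-4 - 0\right)}{2} = \frac{0 \left(-4 + 0\right)}{2} = \frac{0 \left(-4\right)}{2} = \frac{1}{2} \cdot 0 = 0$)
$P{\left(n,p \right)} = 0$
$P^{2}{\left(1,X \right)} = 0^{2} = 0$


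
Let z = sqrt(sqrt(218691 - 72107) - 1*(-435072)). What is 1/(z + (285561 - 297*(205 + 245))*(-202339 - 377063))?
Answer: 1/(-88017537222 + sqrt(435072 + 2*sqrt(36646))) ≈ -1.1361e-11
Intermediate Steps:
z = sqrt(435072 + 2*sqrt(36646)) (z = sqrt(sqrt(146584) + 435072) = sqrt(2*sqrt(36646) + 435072) = sqrt(435072 + 2*sqrt(36646)) ≈ 659.89)
1/(z + (285561 - 297*(205 + 245))*(-202339 - 377063)) = 1/(sqrt(435072 + 2*sqrt(36646)) + (285561 - 297*(205 + 245))*(-202339 - 377063)) = 1/(sqrt(435072 + 2*sqrt(36646)) + (285561 - 297*450)*(-579402)) = 1/(sqrt(435072 + 2*sqrt(36646)) + (285561 - 133650)*(-579402)) = 1/(sqrt(435072 + 2*sqrt(36646)) + 151911*(-579402)) = 1/(sqrt(435072 + 2*sqrt(36646)) - 88017537222) = 1/(-88017537222 + sqrt(435072 + 2*sqrt(36646)))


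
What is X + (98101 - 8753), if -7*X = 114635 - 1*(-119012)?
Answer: 391789/7 ≈ 55970.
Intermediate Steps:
X = -233647/7 (X = -(114635 - 1*(-119012))/7 = -(114635 + 119012)/7 = -1/7*233647 = -233647/7 ≈ -33378.)
X + (98101 - 8753) = -233647/7 + (98101 - 8753) = -233647/7 + 89348 = 391789/7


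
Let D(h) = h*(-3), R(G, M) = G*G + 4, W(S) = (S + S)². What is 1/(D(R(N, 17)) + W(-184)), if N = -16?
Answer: 1/134644 ≈ 7.4270e-6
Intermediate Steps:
W(S) = 4*S² (W(S) = (2*S)² = 4*S²)
R(G, M) = 4 + G² (R(G, M) = G² + 4 = 4 + G²)
D(h) = -3*h
1/(D(R(N, 17)) + W(-184)) = 1/(-3*(4 + (-16)²) + 4*(-184)²) = 1/(-3*(4 + 256) + 4*33856) = 1/(-3*260 + 135424) = 1/(-780 + 135424) = 1/134644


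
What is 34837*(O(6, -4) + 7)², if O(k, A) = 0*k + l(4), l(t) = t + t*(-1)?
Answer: 1707013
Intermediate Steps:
l(t) = 0 (l(t) = t - t = 0)
O(k, A) = 0 (O(k, A) = 0*k + 0 = 0 + 0 = 0)
34837*(O(6, -4) + 7)² = 34837*(0 + 7)² = 34837*7² = 34837*49 = 1707013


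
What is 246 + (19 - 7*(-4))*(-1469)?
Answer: -68797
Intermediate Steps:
246 + (19 - 7*(-4))*(-1469) = 246 + (19 + 28)*(-1469) = 246 + 47*(-1469) = 246 - 69043 = -68797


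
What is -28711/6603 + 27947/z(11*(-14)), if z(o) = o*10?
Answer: -228748981/10168620 ≈ -22.496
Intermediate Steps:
z(o) = 10*o
-28711/6603 + 27947/z(11*(-14)) = -28711/6603 + 27947/((10*(11*(-14)))) = -28711*1/6603 + 27947/((10*(-154))) = -28711/6603 + 27947/(-1540) = -28711/6603 + 27947*(-1/1540) = -28711/6603 - 27947/1540 = -228748981/10168620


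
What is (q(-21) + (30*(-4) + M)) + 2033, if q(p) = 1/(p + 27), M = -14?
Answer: 11395/6 ≈ 1899.2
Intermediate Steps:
q(p) = 1/(27 + p)
(q(-21) + (30*(-4) + M)) + 2033 = (1/(27 - 21) + (30*(-4) - 14)) + 2033 = (1/6 + (-120 - 14)) + 2033 = (1/6 - 134) + 2033 = -803/6 + 2033 = 11395/6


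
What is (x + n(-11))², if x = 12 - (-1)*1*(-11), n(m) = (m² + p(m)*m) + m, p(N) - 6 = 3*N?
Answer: 166464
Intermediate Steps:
p(N) = 6 + 3*N
n(m) = m + m² + m*(6 + 3*m) (n(m) = (m² + (6 + 3*m)*m) + m = (m² + m*(6 + 3*m)) + m = m + m² + m*(6 + 3*m))
x = 1 (x = 12 - (-1)*(-11) = 12 - 1*11 = 12 - 11 = 1)
(x + n(-11))² = (1 - 11*(7 + 4*(-11)))² = (1 - 11*(7 - 44))² = (1 - 11*(-37))² = (1 + 407)² = 408² = 166464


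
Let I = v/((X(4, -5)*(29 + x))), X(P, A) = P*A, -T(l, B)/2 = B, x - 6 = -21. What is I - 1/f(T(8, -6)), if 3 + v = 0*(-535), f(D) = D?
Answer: -61/840 ≈ -0.072619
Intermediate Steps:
x = -15 (x = 6 - 21 = -15)
T(l, B) = -2*B
X(P, A) = A*P
v = -3 (v = -3 + 0*(-535) = -3 + 0 = -3)
I = 3/280 (I = -3*(-1/(20*(29 - 15))) = -3/((-20*14)) = -3/(-280) = -3*(-1/280) = 3/280 ≈ 0.010714)
I - 1/f(T(8, -6)) = 3/280 - 1/((-2*(-6))) = 3/280 - 1/12 = -61/840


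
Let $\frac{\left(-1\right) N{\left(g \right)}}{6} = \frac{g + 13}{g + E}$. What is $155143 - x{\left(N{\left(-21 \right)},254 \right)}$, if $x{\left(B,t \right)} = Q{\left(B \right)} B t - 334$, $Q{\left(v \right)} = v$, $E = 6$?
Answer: $\frac{3821901}{25} \approx 1.5288 \cdot 10^{5}$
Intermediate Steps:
$N{\left(g \right)} = - \frac{6 \left(13 + g\right)}{6 + g}$ ($N{\left(g \right)} = - 6 \frac{g + 13}{g + 6} = - 6 \frac{13 + g}{6 + g} = - \frac{6 \left(13 + g\right)}{6 + g}$)
$x{\left(B,t \right)} = -334 + t B^{2}$ ($x{\left(B,t \right)} = B B t - 334 = B^{2} t - 334 = t B^{2} - 334 = -334 + t B^{2}$)
$155143 - x{\left(N{\left(-21 \right)},254 \right)} = 155143 - \left(-334 + 254 \left(\frac{6 \left(-13 - -21\right)}{6 - 21}\right)^{2}\right) = 155143 - \left(-334 + 254 \left(\frac{6 \left(-13 + 21\right)}{-15}\right)^{2}\right) = 155143 - \left(-334 + 254 \left(6 \left(- \frac{1}{15}\right) 8\right)^{2}\right) = 155143 - \left(-334 + 254 \left(- \frac{16}{5}\right)^{2}\right) = 155143 - \left(-334 + 254 \cdot \frac{256}{25}\right) = 155143 - \left(-334 + \frac{65024}{25}\right) = 155143 - \frac{56674}{25} = \frac{3821901}{25}$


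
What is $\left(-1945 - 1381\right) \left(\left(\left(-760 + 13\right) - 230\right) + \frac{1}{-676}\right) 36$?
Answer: $\frac{19770000102}{169} \approx 1.1698 \cdot 10^{8}$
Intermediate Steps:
$\left(-1945 - 1381\right) \left(\left(\left(-760 + 13\right) - 230\right) + \frac{1}{-676}\right) 36 = - 3326 \left(\left(-747 - 230\right) - \frac{1}{676}\right) 36 = - 3326 \left(-977 - \frac{1}{676}\right) 36 = \left(-3326\right) \left(- \frac{660453}{676}\right) 36 = \frac{1098333339}{338} \cdot 36 = \frac{19770000102}{169}$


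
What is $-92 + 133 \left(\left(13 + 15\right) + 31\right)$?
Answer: $7755$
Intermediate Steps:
$-92 + 133 \left(\left(13 + 15\right) + 31\right) = -92 + 133 \left(28 + 31\right) = -92 + 133 \cdot 59 = -92 + 7847 = 7755$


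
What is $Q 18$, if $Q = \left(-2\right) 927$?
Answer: $-33372$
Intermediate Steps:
$Q = -1854$
$Q 18 = \left(-1854\right) 18 = -33372$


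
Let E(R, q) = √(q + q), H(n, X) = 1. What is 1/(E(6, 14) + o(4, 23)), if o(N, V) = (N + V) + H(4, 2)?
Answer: 1/27 - √7/378 ≈ 0.030038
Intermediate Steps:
E(R, q) = √2*√q (E(R, q) = √(2*q) = √2*√q)
o(N, V) = 1 + N + V (o(N, V) = (N + V) + 1 = 1 + N + V)
1/(E(6, 14) + o(4, 23)) = 1/(√2*√14 + (1 + 4 + 23)) = 1/(2*√7 + 28) = 1/(28 + 2*√7)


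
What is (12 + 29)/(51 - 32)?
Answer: 41/19 ≈ 2.1579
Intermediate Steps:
(12 + 29)/(51 - 32) = 41/19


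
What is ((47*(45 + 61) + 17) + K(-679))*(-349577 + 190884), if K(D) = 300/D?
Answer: -538607374553/679 ≈ -7.9324e+8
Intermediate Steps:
((47*(45 + 61) + 17) + K(-679))*(-349577 + 190884) = ((47*(45 + 61) + 17) + 300/(-679))*(-349577 + 190884) = ((47*106 + 17) + 300*(-1/679))*(-158693) = ((4982 + 17) - 300/679)*(-158693) = (4999 - 300/679)*(-158693) = (3394021/679)*(-158693) = -538607374553/679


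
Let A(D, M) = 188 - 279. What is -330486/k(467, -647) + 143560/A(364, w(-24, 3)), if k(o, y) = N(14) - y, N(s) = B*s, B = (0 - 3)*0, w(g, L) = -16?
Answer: -122957546/58877 ≈ -2088.4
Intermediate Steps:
B = 0 (B = -3*0 = 0)
N(s) = 0 (N(s) = 0*s = 0)
A(D, M) = -91
k(o, y) = -y (k(o, y) = 0 - y = -y)
-330486/k(467, -647) + 143560/A(364, w(-24, 3)) = -330486/((-1*(-647))) + 143560/(-91) = -330486/647 + 143560*(-1/91) = -330486*1/647 - 143560/91 = -330486/647 - 143560/91 = -122957546/58877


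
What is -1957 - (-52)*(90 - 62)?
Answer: -501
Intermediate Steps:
-1957 - (-52)*(90 - 62) = -1957 - (-52)*28 = -1957 - 1*(-1456) = -1957 + 1456 = -501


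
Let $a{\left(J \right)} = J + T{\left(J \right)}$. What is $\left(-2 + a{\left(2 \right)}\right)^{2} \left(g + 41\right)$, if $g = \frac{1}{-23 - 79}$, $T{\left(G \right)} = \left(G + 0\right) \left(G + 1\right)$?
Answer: $\frac{25086}{17} \approx 1475.6$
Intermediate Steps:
$T{\left(G \right)} = G \left(1 + G\right)$
$a{\left(J \right)} = J + J \left(1 + J\right)$
$g = - \frac{1}{102}$ ($g = \frac{1}{-102} = - \frac{1}{102} \approx -0.0098039$)
$\left(-2 + a{\left(2 \right)}\right)^{2} \left(g + 41\right) = \left(-2 + 2 \left(2 + 2\right)\right)^{2} \left(- \frac{1}{102} + 41\right) = \left(-2 + 2 \cdot 4\right)^{2} \cdot \frac{4181}{102} = \left(-2 + 8\right)^{2} \cdot \frac{4181}{102} = 6^{2} \cdot \frac{4181}{102} = 36 \cdot \frac{4181}{102} = \frac{25086}{17}$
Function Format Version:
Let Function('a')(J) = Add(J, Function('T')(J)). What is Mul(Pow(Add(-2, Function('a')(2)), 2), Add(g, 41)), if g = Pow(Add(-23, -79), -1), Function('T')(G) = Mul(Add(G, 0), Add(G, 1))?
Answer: Rational(25086, 17) ≈ 1475.6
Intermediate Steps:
Function('T')(G) = Mul(G, Add(1, G))
Function('a')(J) = Add(J, Mul(J, Add(1, J)))
g = Rational(-1, 102) (g = Pow(-102, -1) = Rational(-1, 102) ≈ -0.0098039)
Mul(Pow(Add(-2, Function('a')(2)), 2), Add(g, 41)) = Mul(Pow(Add(-2, Mul(2, Add(2, 2))), 2), Add(Rational(-1, 102), 41)) = Mul(Pow(Add(-2, Mul(2, 4)), 2), Rational(4181, 102)) = Mul(Pow(Add(-2, 8), 2), Rational(4181, 102)) = Mul(Pow(6, 2), Rational(4181, 102)) = Mul(36, Rational(4181, 102)) = Rational(25086, 17)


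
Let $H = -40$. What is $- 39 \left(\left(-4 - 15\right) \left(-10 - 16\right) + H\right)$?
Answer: $-17706$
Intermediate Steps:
$- 39 \left(\left(-4 - 15\right) \left(-10 - 16\right) + H\right) = - 39 \left(\left(-4 - 15\right) \left(-10 - 16\right) - 40\right) = - 39 \left(\left(-19\right) \left(-26\right) - 40\right) = - 39 \left(494 - 40\right) = \left(-39\right) 454 = -17706$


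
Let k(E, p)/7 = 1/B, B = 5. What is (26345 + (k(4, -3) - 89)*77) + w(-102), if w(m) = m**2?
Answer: 150019/5 ≈ 30004.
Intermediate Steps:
k(E, p) = 7/5
(26345 + (k(4, -3) - 89)*77) + w(-102) = (26345 + (7/5 - 89)*77) + (-102)**2 = (26345 - 438/5*77) + 10404 = (26345 - 33726/5) + 10404 = 97999/5 + 10404 = 150019/5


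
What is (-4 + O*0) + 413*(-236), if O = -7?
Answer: -97472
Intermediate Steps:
(-4 + O*0) + 413*(-236) = (-4 - 7*0) + 413*(-236) = (-4 + 0) - 97468 = -4 - 97468 = -97472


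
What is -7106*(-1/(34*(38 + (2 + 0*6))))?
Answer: 209/40 ≈ 5.2250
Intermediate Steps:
-7106*(-1/(34*(38 + (2 + 0*6)))) = -7106*(-1/(34*(38 + (2 + 0)))) = -7106*(-1/(34*(38 + 2))) = -7106/(40*(-34)) = -7106/(-1360) = -7106*(-1/1360) = 209/40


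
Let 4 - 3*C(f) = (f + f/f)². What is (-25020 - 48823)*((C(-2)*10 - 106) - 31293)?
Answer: 2317857927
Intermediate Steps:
C(f) = 4/3 - (1 + f)²/3 (C(f) = 4/3 - (f + f/f)²/3 = 4/3 - (f + 1)²/3 = 4/3 - (1 + f)²/3)
(-25020 - 48823)*((C(-2)*10 - 106) - 31293) = (-25020 - 48823)*(((4/3 - (1 - 2)²/3)*10 - 106) - 31293) = -73843*(((4/3 - ⅓*(-1)²)*10 - 106) - 31293) = -73843*(((4/3 - ⅓*1)*10 - 106) - 31293) = -73843*(((4/3 - ⅓)*10 - 106) - 31293) = -73843*((1*10 - 106) - 31293) = -73843*((10 - 106) - 31293) = -73843*(-96 - 31293) = -73843*(-31389) = 2317857927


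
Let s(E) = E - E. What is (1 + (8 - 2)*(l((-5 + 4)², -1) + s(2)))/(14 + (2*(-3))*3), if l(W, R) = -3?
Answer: 17/4 ≈ 4.2500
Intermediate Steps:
s(E) = 0
(1 + (8 - 2)*(l((-5 + 4)², -1) + s(2)))/(14 + (2*(-3))*3) = (1 + (8 - 2)*(-3 + 0))/(14 + (2*(-3))*3) = (1 + 6*(-3))/(14 - 6*3) = (1 - 18)/(14 - 18) = -17/(-4) = -¼*(-17) = 17/4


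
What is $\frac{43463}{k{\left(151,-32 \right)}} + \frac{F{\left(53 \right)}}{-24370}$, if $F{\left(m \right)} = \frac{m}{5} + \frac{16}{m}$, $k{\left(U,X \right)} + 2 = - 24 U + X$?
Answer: $- \frac{70174198778}{5905886725} \approx -11.882$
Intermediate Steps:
$k{\left(U,X \right)} = -2 + X - 24 U$ ($k{\left(U,X \right)} = -2 - \left(- X + 24 U\right) = -2 + X - 24 U$)
$F{\left(m \right)} = \frac{16}{m} + \frac{m}{5}$ ($F{\left(m \right)} = m \frac{1}{5} + \frac{16}{m} = \frac{m}{5} + \frac{16}{m} = \frac{16}{m} + \frac{m}{5}$)
$\frac{43463}{k{\left(151,-32 \right)}} + \frac{F{\left(53 \right)}}{-24370} = \frac{43463}{-2 - 32 - 3624} + \frac{\frac{16}{53} + \frac{1}{5} \cdot 53}{-24370} = \frac{43463}{-2 - 32 - 3624} + \left(16 \cdot \frac{1}{53} + \frac{53}{5}\right) \left(- \frac{1}{24370}\right) = \frac{43463}{-3658} + \left(\frac{16}{53} + \frac{53}{5}\right) \left(- \frac{1}{24370}\right) = 43463 \left(- \frac{1}{3658}\right) + \frac{2889}{265} \left(- \frac{1}{24370}\right) = - \frac{43463}{3658} - \frac{2889}{6458050} = - \frac{70174198778}{5905886725}$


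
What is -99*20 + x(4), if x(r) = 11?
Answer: -1969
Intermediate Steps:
-99*20 + x(4) = -99*20 + 11 = -1980 + 11 = -1969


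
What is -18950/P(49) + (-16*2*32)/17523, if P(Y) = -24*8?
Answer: 55310707/560736 ≈ 98.640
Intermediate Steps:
P(Y) = -192
-18950/P(49) + (-16*2*32)/17523 = -18950/(-192) + (-16*2*32)/17523 = -18950*(-1/192) - 32*32*(1/17523) = 9475/96 - 1024*1/17523 = 9475/96 - 1024/17523 = 55310707/560736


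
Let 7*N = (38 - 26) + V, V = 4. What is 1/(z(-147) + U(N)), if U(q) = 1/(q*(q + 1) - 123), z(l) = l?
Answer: -5659/831922 ≈ -0.0068023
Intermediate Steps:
N = 16/7 (N = ((38 - 26) + 4)/7 = (12 + 4)/7 = (⅐)*16 = 16/7 ≈ 2.2857)
U(q) = 1/(-123 + q*(1 + q)) (U(q) = 1/(q*(1 + q) - 123) = 1/(-123 + q*(1 + q)))
1/(z(-147) + U(N)) = 1/(-147 + 1/(-123 + 16/7 + (16/7)²)) = 1/(-147 + 1/(-123 + 16/7 + 256/49)) = 1/(-147 + 1/(-5659/49)) = 1/(-147 - 49/5659) = 1/(-831922/5659) = -5659/831922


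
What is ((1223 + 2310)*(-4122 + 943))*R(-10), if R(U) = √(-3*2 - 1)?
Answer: -11231407*I*√7 ≈ -2.9716e+7*I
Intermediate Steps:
R(U) = I*√7 (R(U) = √(-6 - 1) = √(-7) = I*√7)
((1223 + 2310)*(-4122 + 943))*R(-10) = ((1223 + 2310)*(-4122 + 943))*(I*√7) = (3533*(-3179))*(I*√7) = -11231407*I*√7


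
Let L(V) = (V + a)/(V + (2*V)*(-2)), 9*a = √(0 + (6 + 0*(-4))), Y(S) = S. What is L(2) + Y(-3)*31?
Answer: -280/3 - √6/54 ≈ -93.379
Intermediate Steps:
a = √6/9 (a = √(0 + (6 + 0*(-4)))/9 = √(0 + (6 + 0))/9 = √(0 + 6)/9 = √6/9 ≈ 0.27217)
L(V) = -(V + √6/9)/(3*V) (L(V) = (V + √6/9)/(V + (2*V)*(-2)) = (V + √6/9)/(V - 4*V) = (V + √6/9)/((-3*V)) = (V + √6/9)*(-1/(3*V)) = -(V + √6/9)/(3*V))
L(2) + Y(-3)*31 = (1/27)*(-√6 - 9*2)/2 - 3*31 = (1/27)*(½)*(-√6 - 18) - 93 = (1/27)*(½)*(-18 - √6) - 93 = (-⅓ - √6/54) - 93 = -280/3 - √6/54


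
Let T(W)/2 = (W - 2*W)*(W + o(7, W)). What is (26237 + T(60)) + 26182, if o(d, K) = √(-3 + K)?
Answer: 45219 - 120*√57 ≈ 44313.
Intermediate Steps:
T(W) = -2*W*(W + √(-3 + W)) (T(W) = 2*((W - 2*W)*(W + √(-3 + W))) = 2*((-W)*(W + √(-3 + W))) = 2*(-W*(W + √(-3 + W))) = -2*W*(W + √(-3 + W)))
(26237 + T(60)) + 26182 = (26237 - 2*60*(60 + √(-3 + 60))) + 26182 = (26237 - 2*60*(60 + √57)) + 26182 = (26237 + (-7200 - 120*√57)) + 26182 = (19037 - 120*√57) + 26182 = 45219 - 120*√57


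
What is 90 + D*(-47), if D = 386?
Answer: -18052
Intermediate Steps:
90 + D*(-47) = 90 + 386*(-47) = 90 - 18142 = -18052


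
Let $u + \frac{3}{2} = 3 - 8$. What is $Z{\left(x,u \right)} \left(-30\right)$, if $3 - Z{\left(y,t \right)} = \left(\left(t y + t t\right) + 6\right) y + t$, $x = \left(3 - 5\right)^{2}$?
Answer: $2385$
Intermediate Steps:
$u = - \frac{13}{2}$ ($u = - \frac{3}{2} + \left(3 - 8\right) = - \frac{3}{2} - 5 = - \frac{13}{2} \approx -6.5$)
$x = 4$ ($x = \left(-2\right)^{2} = 4$)
$Z{\left(y,t \right)} = 3 - t - y \left(6 + t^{2} + t y\right)$ ($Z{\left(y,t \right)} = 3 - \left(\left(\left(t y + t t\right) + 6\right) y + t\right) = 3 - \left(\left(\left(t y + t^{2}\right) + 6\right) y + t\right) = 3 - \left(\left(\left(t^{2} + t y\right) + 6\right) y + t\right) = 3 - \left(\left(6 + t^{2} + t y\right) y + t\right) = 3 - \left(y \left(6 + t^{2} + t y\right) + t\right) = 3 - \left(t + y \left(6 + t^{2} + t y\right)\right) = 3 - t - y \left(6 + t^{2} + t y\right)$)
$Z{\left(x,u \right)} \left(-30\right) = \left(3 - - \frac{13}{2} - 24 - - \frac{13 \cdot 4^{2}}{2} - 4 \left(- \frac{13}{2}\right)^{2}\right) \left(-30\right) = \left(3 + \frac{13}{2} - 24 - \left(- \frac{13}{2}\right) 16 - 4 \cdot \frac{169}{4}\right) \left(-30\right) = \left(3 + \frac{13}{2} - 24 + 104 - 169\right) \left(-30\right) = \left(- \frac{159}{2}\right) \left(-30\right) = 2385$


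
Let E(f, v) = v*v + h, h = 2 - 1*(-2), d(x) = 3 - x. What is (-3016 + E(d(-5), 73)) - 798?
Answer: 1519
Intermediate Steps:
h = 4 (h = 2 + 2 = 4)
E(f, v) = 4 + v² (E(f, v) = v*v + 4 = v² + 4 = 4 + v²)
(-3016 + E(d(-5), 73)) - 798 = (-3016 + (4 + 73²)) - 798 = (-3016 + (4 + 5329)) - 798 = (-3016 + 5333) - 798 = 2317 - 798 = 1519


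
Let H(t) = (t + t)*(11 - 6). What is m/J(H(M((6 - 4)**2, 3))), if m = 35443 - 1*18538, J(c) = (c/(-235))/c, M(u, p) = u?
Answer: -3972675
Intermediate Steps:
H(t) = 10*t (H(t) = (2*t)*5 = 10*t)
J(c) = -1/235 (J(c) = (c*(-1/235))/c = (-c/235)/c = -1/235)
m = 16905 (m = 35443 - 18538 = 16905)
m/J(H(M((6 - 4)**2, 3))) = 16905/(-1/235) = 16905*(-235) = -3972675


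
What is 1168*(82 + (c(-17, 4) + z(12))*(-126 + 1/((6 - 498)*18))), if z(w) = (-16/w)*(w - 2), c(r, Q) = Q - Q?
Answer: 6834676976/3321 ≈ 2.0580e+6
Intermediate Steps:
c(r, Q) = 0
z(w) = -16*(-2 + w)/w (z(w) = (-16/w)*(-2 + w) = -16*(-2 + w)/w)
1168*(82 + (c(-17, 4) + z(12))*(-126 + 1/((6 - 498)*18))) = 1168*(82 + (0 + (-16 + 32/12))*(-126 + 1/((6 - 498)*18))) = 1168*(82 + (0 + (-16 + 32*(1/12)))*(-126 + (1/18)/(-492))) = 1168*(82 + (0 + (-16 + 8/3))*(-126 - 1/492*1/18)) = 1168*(82 + (0 - 40/3)*(-126 - 1/8856)) = 1168*(82 - 40/3*(-1115857/8856)) = 1168*(82 + 5579285/3321) = 1168*(5851607/3321) = 6834676976/3321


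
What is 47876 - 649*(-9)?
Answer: 53717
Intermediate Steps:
47876 - 649*(-9) = 47876 + 5841 = 53717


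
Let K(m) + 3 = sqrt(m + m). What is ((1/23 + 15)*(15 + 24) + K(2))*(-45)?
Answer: -606195/23 ≈ -26356.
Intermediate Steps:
K(m) = -3 + sqrt(2)*sqrt(m) (K(m) = -3 + sqrt(m + m) = -3 + sqrt(2*m) = -3 + sqrt(2)*sqrt(m))
((1/23 + 15)*(15 + 24) + K(2))*(-45) = ((1/23 + 15)*(15 + 24) + (-3 + sqrt(2)*sqrt(2)))*(-45) = ((1/23 + 15)*39 + (-3 + 2))*(-45) = ((346/23)*39 - 1)*(-45) = (13494/23 - 1)*(-45) = (13471/23)*(-45) = -606195/23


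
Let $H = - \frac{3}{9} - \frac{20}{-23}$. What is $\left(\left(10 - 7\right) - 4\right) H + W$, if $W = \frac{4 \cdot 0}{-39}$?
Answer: $- \frac{37}{69} \approx -0.53623$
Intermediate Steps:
$H = \frac{37}{69}$ ($H = \left(-3\right) \frac{1}{9} - - \frac{20}{23} = - \frac{1}{3} + \frac{20}{23} = \frac{37}{69} \approx 0.53623$)
$W = 0$ ($W = 0 \left(- \frac{1}{39}\right) = 0$)
$\left(\left(10 - 7\right) - 4\right) H + W = \left(\left(10 - 7\right) - 4\right) \frac{37}{69} + 0 = \left(3 - 4\right) \frac{37}{69} + 0 = \left(-1\right) \frac{37}{69} + 0 = - \frac{37}{69} + 0 = - \frac{37}{69}$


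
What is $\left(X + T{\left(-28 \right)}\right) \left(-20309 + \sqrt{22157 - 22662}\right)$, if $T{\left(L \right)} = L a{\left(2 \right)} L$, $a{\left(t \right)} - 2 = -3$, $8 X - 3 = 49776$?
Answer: $- \frac{883583663}{8} + \frac{43507 i \sqrt{505}}{8} \approx -1.1045 \cdot 10^{8} + 1.2221 \cdot 10^{5} i$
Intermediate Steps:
$X = \frac{49779}{8}$ ($X = \frac{3}{8} + \frac{1}{8} \cdot 49776 = \frac{3}{8} + 6222 = \frac{49779}{8} \approx 6222.4$)
$a{\left(t \right)} = -1$ ($a{\left(t \right)} = 2 - 3 = -1$)
$T{\left(L \right)} = - L^{2}$ ($T{\left(L \right)} = L \left(-1\right) L = - L L = - L^{2}$)
$\left(X + T{\left(-28 \right)}\right) \left(-20309 + \sqrt{22157 - 22662}\right) = \left(\frac{49779}{8} - \left(-28\right)^{2}\right) \left(-20309 + \sqrt{22157 - 22662}\right) = \left(\frac{49779}{8} - 784\right) \left(-20309 + \sqrt{-505}\right) = \left(\frac{49779}{8} - 784\right) \left(-20309 + i \sqrt{505}\right) = \frac{43507 \left(-20309 + i \sqrt{505}\right)}{8} = - \frac{883583663}{8} + \frac{43507 i \sqrt{505}}{8}$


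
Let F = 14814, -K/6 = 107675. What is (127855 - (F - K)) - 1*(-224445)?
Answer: -308564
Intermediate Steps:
K = -646050 (K = -6*107675 = -646050)
(127855 - (F - K)) - 1*(-224445) = (127855 - (14814 - 1*(-646050))) - 1*(-224445) = (127855 - (14814 + 646050)) + 224445 = (127855 - 1*660864) + 224445 = (127855 - 660864) + 224445 = -533009 + 224445 = -308564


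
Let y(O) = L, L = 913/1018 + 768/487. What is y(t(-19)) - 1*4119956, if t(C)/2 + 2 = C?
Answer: -2042532879841/495766 ≈ -4.1200e+6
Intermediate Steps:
L = 1226455/495766 (L = 913*(1/1018) + 768*(1/487) = 913/1018 + 768/487 = 1226455/495766 ≈ 2.4739)
t(C) = -4 + 2*C
y(O) = 1226455/495766
y(t(-19)) - 1*4119956 = 1226455/495766 - 1*4119956 = 1226455/495766 - 4119956 = -2042532879841/495766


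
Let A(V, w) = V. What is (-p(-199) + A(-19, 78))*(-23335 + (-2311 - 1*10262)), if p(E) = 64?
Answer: 2980364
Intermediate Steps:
(-p(-199) + A(-19, 78))*(-23335 + (-2311 - 1*10262)) = (-1*64 - 19)*(-23335 + (-2311 - 1*10262)) = (-64 - 19)*(-23335 + (-2311 - 10262)) = -83*(-23335 - 12573) = -83*(-35908) = 2980364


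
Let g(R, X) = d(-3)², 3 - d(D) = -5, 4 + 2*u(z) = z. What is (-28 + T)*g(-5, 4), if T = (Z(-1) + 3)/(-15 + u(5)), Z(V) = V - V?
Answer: -52352/29 ≈ -1805.2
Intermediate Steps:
u(z) = -2 + z/2
d(D) = 8 (d(D) = 3 - 1*(-5) = 3 + 5 = 8)
Z(V) = 0
g(R, X) = 64 (g(R, X) = 8² = 64)
T = -6/29 (T = (0 + 3)/(-15 + (-2 + (½)*5)) = 3/(-15 + (-2 + 5/2)) = 3/(-15 + ½) = 3/(-29/2) = 3*(-2/29) = -6/29 ≈ -0.20690)
(-28 + T)*g(-5, 4) = (-28 - 6/29)*64 = -818/29*64 = -52352/29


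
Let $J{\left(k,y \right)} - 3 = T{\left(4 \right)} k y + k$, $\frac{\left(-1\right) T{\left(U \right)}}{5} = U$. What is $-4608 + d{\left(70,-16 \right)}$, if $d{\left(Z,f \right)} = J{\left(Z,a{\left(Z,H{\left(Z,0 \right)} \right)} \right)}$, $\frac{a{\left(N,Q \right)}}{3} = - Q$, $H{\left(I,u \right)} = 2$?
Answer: $3865$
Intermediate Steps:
$a{\left(N,Q \right)} = - 3 Q$ ($a{\left(N,Q \right)} = 3 \left(- Q\right) = - 3 Q$)
$T{\left(U \right)} = - 5 U$
$J{\left(k,y \right)} = 3 + k - 20 k y$ ($J{\left(k,y \right)} = 3 + \left(\left(-5\right) 4 k y + k\right) = 3 + \left(- 20 k y + k\right) = 3 - \left(- k + 20 k y\right) = 3 + k - 20 k y$)
$d{\left(Z,f \right)} = 3 + 121 Z$ ($d{\left(Z,f \right)} = 3 + Z - 20 Z \left(\left(-3\right) 2\right) = 3 + Z - 20 Z \left(-6\right) = 3 + Z + 120 Z = 3 + 121 Z$)
$-4608 + d{\left(70,-16 \right)} = -4608 + \left(3 + 121 \cdot 70\right) = -4608 + \left(3 + 8470\right) = -4608 + 8473 = 3865$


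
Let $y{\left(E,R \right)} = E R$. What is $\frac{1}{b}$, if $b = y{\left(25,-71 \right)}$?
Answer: $- \frac{1}{1775} \approx -0.00056338$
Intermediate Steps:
$b = -1775$ ($b = 25 \left(-71\right) = -1775$)
$\frac{1}{b} = \frac{1}{-1775} = - \frac{1}{1775}$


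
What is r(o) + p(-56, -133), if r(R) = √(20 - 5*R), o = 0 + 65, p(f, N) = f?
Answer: -56 + I*√305 ≈ -56.0 + 17.464*I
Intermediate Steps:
o = 65
r(o) + p(-56, -133) = √(20 - 5*65) - 56 = √(20 - 325) - 56 = √(-305) - 56 = I*√305 - 56 = -56 + I*√305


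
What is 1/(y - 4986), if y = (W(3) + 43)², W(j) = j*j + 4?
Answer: -1/1850 ≈ -0.00054054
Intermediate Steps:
W(j) = 4 + j² (W(j) = j² + 4 = 4 + j²)
y = 3136 (y = ((4 + 3²) + 43)² = ((4 + 9) + 43)² = (13 + 43)² = 56² = 3136)
1/(y - 4986) = 1/(3136 - 4986) = 1/(-1850) = -1/1850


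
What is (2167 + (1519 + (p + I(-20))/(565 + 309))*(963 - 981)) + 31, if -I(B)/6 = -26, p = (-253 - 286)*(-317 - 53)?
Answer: -12784202/437 ≈ -29254.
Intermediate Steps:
p = 199430 (p = -539*(-370) = 199430)
I(B) = 156 (I(B) = -6*(-26) = 156)
(2167 + (1519 + (p + I(-20))/(565 + 309))*(963 - 981)) + 31 = (2167 + (1519 + (199430 + 156)/(565 + 309))*(963 - 981)) + 31 = (2167 + (1519 + 199586/874)*(-18)) + 31 = (2167 + (1519 + 199586*(1/874))*(-18)) + 31 = (2167 + (1519 + 99793/437)*(-18)) + 31 = (2167 + (763596/437)*(-18)) + 31 = (2167 - 13744728/437) + 31 = -12797749/437 + 31 = -12784202/437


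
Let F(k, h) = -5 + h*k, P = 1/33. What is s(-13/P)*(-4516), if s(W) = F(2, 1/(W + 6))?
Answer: 9560372/423 ≈ 22601.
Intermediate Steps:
P = 1/33 ≈ 0.030303
s(W) = -5 + 2/(6 + W) (s(W) = -5 + 2/(W + 6) = -5 + 2/(6 + W))
s(-13/P)*(-4516) = ((-28 - (-65)/1/33)/(6 - 13/1/33))*(-4516) = ((-28 - (-65)*33)/(6 - 13*33))*(-4516) = ((-28 - 5*(-429))/(6 - 429))*(-4516) = ((-28 + 2145)/(-423))*(-4516) = -1/423*2117*(-4516) = -2117/423*(-4516) = 9560372/423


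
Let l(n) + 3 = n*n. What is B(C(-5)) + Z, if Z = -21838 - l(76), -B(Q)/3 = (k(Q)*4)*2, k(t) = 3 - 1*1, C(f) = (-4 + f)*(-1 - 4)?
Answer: -27659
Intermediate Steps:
C(f) = 20 - 5*f (C(f) = (-4 + f)*(-5) = 20 - 5*f)
k(t) = 2 (k(t) = 3 - 1 = 2)
l(n) = -3 + n² (l(n) = -3 + n*n = -3 + n²)
B(Q) = -48 (B(Q) = -3*2*4*2 = -24*2 = -3*16 = -48)
Z = -27611 (Z = -21838 - (-3 + 76²) = -21838 - (-3 + 5776) = -21838 - 1*5773 = -21838 - 5773 = -27611)
B(C(-5)) + Z = -48 - 27611 = -27659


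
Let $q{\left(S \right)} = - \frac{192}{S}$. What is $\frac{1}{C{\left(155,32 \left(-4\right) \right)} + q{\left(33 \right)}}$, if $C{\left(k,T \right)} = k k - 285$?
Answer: $\frac{11}{261076} \approx 4.2133 \cdot 10^{-5}$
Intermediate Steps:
$C{\left(k,T \right)} = -285 + k^{2}$ ($C{\left(k,T \right)} = k^{2} - 285 = -285 + k^{2}$)
$\frac{1}{C{\left(155,32 \left(-4\right) \right)} + q{\left(33 \right)}} = \frac{1}{\left(-285 + 155^{2}\right) - \frac{192}{33}} = \frac{1}{\left(-285 + 24025\right) - \frac{64}{11}} = \frac{1}{23740 - \frac{64}{11}} = \frac{1}{\frac{261076}{11}} = \frac{11}{261076}$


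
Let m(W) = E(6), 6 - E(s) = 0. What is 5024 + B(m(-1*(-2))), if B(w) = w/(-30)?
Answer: 25119/5 ≈ 5023.8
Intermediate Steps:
E(s) = 6 (E(s) = 6 - 1*0 = 6 + 0 = 6)
m(W) = 6
B(w) = -w/30 (B(w) = w*(-1/30) = -w/30)
5024 + B(m(-1*(-2))) = 5024 - 1/30*6 = 5024 - ⅕ = 25119/5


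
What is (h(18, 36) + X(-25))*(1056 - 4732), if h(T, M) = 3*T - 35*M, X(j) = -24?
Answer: 4521480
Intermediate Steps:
h(T, M) = -35*M + 3*T
(h(18, 36) + X(-25))*(1056 - 4732) = ((-35*36 + 3*18) - 24)*(1056 - 4732) = ((-1260 + 54) - 24)*(-3676) = (-1206 - 24)*(-3676) = -1230*(-3676) = 4521480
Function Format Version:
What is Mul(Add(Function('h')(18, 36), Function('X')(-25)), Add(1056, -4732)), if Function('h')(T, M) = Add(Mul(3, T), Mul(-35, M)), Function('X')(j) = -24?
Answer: 4521480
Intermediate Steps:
Function('h')(T, M) = Add(Mul(-35, M), Mul(3, T))
Mul(Add(Function('h')(18, 36), Function('X')(-25)), Add(1056, -4732)) = Mul(Add(Add(Mul(-35, 36), Mul(3, 18)), -24), Add(1056, -4732)) = Mul(Add(Add(-1260, 54), -24), -3676) = Mul(Add(-1206, -24), -3676) = Mul(-1230, -3676) = 4521480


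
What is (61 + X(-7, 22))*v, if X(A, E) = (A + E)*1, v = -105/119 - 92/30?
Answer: -76532/255 ≈ -300.13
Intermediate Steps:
v = -1007/255 (v = -105*1/119 - 92*1/30 = -15/17 - 46/15 = -1007/255 ≈ -3.9490)
X(A, E) = A + E
(61 + X(-7, 22))*v = (61 + (-7 + 22))*(-1007/255) = (61 + 15)*(-1007/255) = 76*(-1007/255) = -76532/255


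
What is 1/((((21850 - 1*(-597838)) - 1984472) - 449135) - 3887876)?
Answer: -1/5701795 ≈ -1.7538e-7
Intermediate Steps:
1/((((21850 - 1*(-597838)) - 1984472) - 449135) - 3887876) = 1/((((21850 + 597838) - 1984472) - 449135) - 3887876) = 1/(((619688 - 1984472) - 449135) - 3887876) = 1/((-1364784 - 449135) - 3887876) = 1/(-1813919 - 3887876) = 1/(-5701795) = -1/5701795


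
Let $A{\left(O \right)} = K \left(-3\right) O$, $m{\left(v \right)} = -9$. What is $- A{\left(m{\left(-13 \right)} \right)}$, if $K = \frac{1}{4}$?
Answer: $- \frac{27}{4} \approx -6.75$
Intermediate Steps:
$K = \frac{1}{4} \approx 0.25$
$A{\left(O \right)} = - \frac{3 O}{4}$ ($A{\left(O \right)} = \frac{1}{4} \left(-3\right) O = - \frac{3 O}{4}$)
$- A{\left(m{\left(-13 \right)} \right)} = - \frac{\left(-3\right) \left(-9\right)}{4} = \left(-1\right) \frac{27}{4} = - \frac{27}{4}$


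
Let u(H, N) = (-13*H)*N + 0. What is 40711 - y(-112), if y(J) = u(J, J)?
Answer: 203783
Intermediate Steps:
u(H, N) = -13*H*N (u(H, N) = -13*H*N + 0 = -13*H*N)
y(J) = -13*J² (y(J) = -13*J*J = -13*J²)
40711 - y(-112) = 40711 - (-13)*(-112)² = 40711 - (-13)*12544 = 40711 - 1*(-163072) = 40711 + 163072 = 203783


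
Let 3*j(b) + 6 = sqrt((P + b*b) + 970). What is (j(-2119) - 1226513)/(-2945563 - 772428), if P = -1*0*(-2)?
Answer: 1226515/3717991 - sqrt(4491131)/11153973 ≈ 0.32970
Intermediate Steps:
P = 0 (P = 0*(-2) = 0)
j(b) = -2 + sqrt(970 + b**2)/3 (j(b) = -2 + sqrt((0 + b*b) + 970)/3 = -2 + sqrt((0 + b**2) + 970)/3 = -2 + sqrt(b**2 + 970)/3 = -2 + sqrt(970 + b**2)/3)
(j(-2119) - 1226513)/(-2945563 - 772428) = ((-2 + sqrt(970 + (-2119)**2)/3) - 1226513)/(-2945563 - 772428) = ((-2 + sqrt(970 + 4490161)/3) - 1226513)/(-3717991) = ((-2 + sqrt(4491131)/3) - 1226513)*(-1/3717991) = (-1226515 + sqrt(4491131)/3)*(-1/3717991) = 1226515/3717991 - sqrt(4491131)/11153973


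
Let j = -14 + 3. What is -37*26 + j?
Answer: -973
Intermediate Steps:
j = -11
-37*26 + j = -37*26 - 11 = -962 - 11 = -973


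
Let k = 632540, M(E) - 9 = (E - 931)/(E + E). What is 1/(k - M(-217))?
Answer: 31/19608379 ≈ 1.5810e-6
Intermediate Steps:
M(E) = 9 + (-931 + E)/(2*E) (M(E) = 9 + (E - 931)/(E + E) = 9 + (-931 + E)/((2*E)) = 9 + (-931 + E)*(1/(2*E)) = 9 + (-931 + E)/(2*E))
1/(k - M(-217)) = 1/(632540 - 19*(-49 - 217)/(2*(-217))) = 1/(632540 - 19*(-1)*(-266)/(2*217)) = 1/(632540 - 1*361/31) = 1/(632540 - 361/31) = 1/(19608379/31) = 31/19608379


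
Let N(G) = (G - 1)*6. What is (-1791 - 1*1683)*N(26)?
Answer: -521100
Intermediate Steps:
N(G) = -6 + 6*G (N(G) = (-1 + G)*6 = -6 + 6*G)
(-1791 - 1*1683)*N(26) = (-1791 - 1*1683)*(-6 + 6*26) = (-1791 - 1683)*(-6 + 156) = -3474*150 = -521100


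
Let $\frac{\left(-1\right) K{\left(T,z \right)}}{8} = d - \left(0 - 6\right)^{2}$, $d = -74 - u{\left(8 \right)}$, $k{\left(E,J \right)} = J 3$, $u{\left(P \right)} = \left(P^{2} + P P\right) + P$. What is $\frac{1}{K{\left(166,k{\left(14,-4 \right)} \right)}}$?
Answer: $\frac{1}{1968} \approx 0.00050813$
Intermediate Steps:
$u{\left(P \right)} = P + 2 P^{2}$ ($u{\left(P \right)} = \left(P^{2} + P^{2}\right) + P = 2 P^{2} + P = P + 2 P^{2}$)
$k{\left(E,J \right)} = 3 J$
$d = -210$ ($d = -74 - 8 \left(1 + 2 \cdot 8\right) = -74 - 8 \left(1 + 16\right) = -74 - 8 \cdot 17 = -74 - 136 = -210$)
$K{\left(T,z \right)} = 1968$ ($K{\left(T,z \right)} = - 8 \left(-210 - \left(0 - 6\right)^{2}\right) = - 8 \left(-210 - \left(-6\right)^{2}\right) = - 8 \left(-210 - 36\right) = \left(-8\right) \left(-246\right) = 1968$)
$\frac{1}{K{\left(166,k{\left(14,-4 \right)} \right)}} = \frac{1}{1968}$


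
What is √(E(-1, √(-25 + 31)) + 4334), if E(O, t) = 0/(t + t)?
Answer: √4334 ≈ 65.833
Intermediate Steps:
E(O, t) = 0 (E(O, t) = 0/((2*t)) = 0*(1/(2*t)) = 0)
√(E(-1, √(-25 + 31)) + 4334) = √(0 + 4334) = √4334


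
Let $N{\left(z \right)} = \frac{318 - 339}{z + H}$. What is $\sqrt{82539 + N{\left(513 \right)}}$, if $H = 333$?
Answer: $\frac{\sqrt{6563829462}}{282} \approx 287.3$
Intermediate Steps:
$N{\left(z \right)} = - \frac{21}{333 + z}$ ($N{\left(z \right)} = \frac{318 - 339}{z + 333} = - \frac{21}{333 + z}$)
$\sqrt{82539 + N{\left(513 \right)}} = \sqrt{82539 - \frac{21}{333 + 513}} = \sqrt{82539 - \frac{21}{846}} = \sqrt{82539 - \frac{7}{282}} = \sqrt{\frac{23275991}{282}} = \frac{\sqrt{6563829462}}{282}$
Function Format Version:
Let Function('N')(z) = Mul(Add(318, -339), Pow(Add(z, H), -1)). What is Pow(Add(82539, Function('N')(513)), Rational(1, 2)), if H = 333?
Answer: Mul(Rational(1, 282), Pow(6563829462, Rational(1, 2))) ≈ 287.30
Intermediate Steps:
Function('N')(z) = Mul(-21, Pow(Add(333, z), -1)) (Function('N')(z) = Mul(Add(318, -339), Pow(Add(z, 333), -1)) = Mul(-21, Pow(Add(333, z), -1)))
Pow(Add(82539, Function('N')(513)), Rational(1, 2)) = Pow(Add(82539, Mul(-21, Pow(Add(333, 513), -1))), Rational(1, 2)) = Pow(Add(82539, Mul(-21, Pow(846, -1))), Rational(1, 2)) = Pow(Add(82539, Mul(-21, Rational(1, 846))), Rational(1, 2)) = Pow(Add(82539, Rational(-7, 282)), Rational(1, 2)) = Pow(Rational(23275991, 282), Rational(1, 2)) = Mul(Rational(1, 282), Pow(6563829462, Rational(1, 2)))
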